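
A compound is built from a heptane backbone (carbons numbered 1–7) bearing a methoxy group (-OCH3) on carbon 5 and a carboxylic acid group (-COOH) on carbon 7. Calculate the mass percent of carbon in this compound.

Atom tally by fragment:
  CH3 → C:1 H:3
  CH2 → C:1 H:2
  CH2 → C:1 H:2
  CH2 → C:1 H:2
  CH(OCH3) → C:2 H:4 O:1
  CH2 → C:1 H:2
  CH2COOH → C:2 H:3 O:2
Element totals:
  C: 9
  H: 18
  O: 3
Molecular formula: C9H18O3.
Molar mass = 174.240 g/mol.
Mass from C: 9 × 12.011 = 108.099 g/mol.
%C = 108.099 / 174.240 × 100 = 62.04%.

62.04%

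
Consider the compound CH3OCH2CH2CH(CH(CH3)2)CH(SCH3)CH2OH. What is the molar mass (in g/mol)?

206.34 g/mol

Atom tally by fragment:
  CH3OCH2 → C:2 H:5 O:1
  CH2 → C:1 H:2
  CH(CH(CH3)2) → C:4 H:8
  CH(SCH3) → C:2 H:4 S:1
  CH2OH → C:1 H:3 O:1
Element totals:
  C: 10
  H: 22
  O: 2
  S: 1
Molecular formula: C10H22O2S.
  M = 10(12.011) + 22(1.008) + 2(15.999) + 32.06
    = 120.110 + 22.176 + 31.998 + 32.060 = 206.344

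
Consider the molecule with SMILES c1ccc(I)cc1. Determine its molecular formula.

Atom tally by fragment:
  benzene ring core → C:6 H:6
  (− 1 ring H displaced by substituents)
  + I → I:1
Element totals:
  C: 6
  H: 5
  I: 1

C6H5I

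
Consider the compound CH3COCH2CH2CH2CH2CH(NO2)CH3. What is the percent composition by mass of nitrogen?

8.09%

Atom tally by fragment:
  CH3COCH2 → C:3 H:5 O:1
  CH2 → C:1 H:2
  CH2 → C:1 H:2
  CH2 → C:1 H:2
  CH(NO2) → C:1 H:1 N:1 O:2
  CH3 → C:1 H:3
Element totals:
  C: 8
  H: 15
  N: 1
  O: 3
Molecular formula: C8H15NO3.
Molar mass = 173.212 g/mol.
Mass from N: 1 × 14.007 = 14.007 g/mol.
%N = 14.007 / 173.212 × 100 = 8.09%.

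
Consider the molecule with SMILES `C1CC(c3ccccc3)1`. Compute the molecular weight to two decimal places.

118.18 g/mol

Atom tally by fragment:
  cyclopropane ring core → C:3 H:6
  (− 1 ring H displaced by substituents)
  + C6H5 → C:6 H:5
Element totals:
  C: 9
  H: 10
Molecular formula: C9H10.
  M = 9(12.011) + 10(1.008)
    = 108.099 + 10.080 = 118.179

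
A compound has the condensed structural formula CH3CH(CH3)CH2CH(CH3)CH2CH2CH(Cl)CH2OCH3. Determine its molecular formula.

Element totals:
  C: 11
  H: 23
  Cl: 1
  O: 1

C11H23ClO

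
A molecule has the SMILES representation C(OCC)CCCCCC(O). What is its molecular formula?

C9H20O2

Atom tally by fragment:
  C2H5OCH2 → C:3 H:7 O:1
  CH2 → C:1 H:2
  CH2 → C:1 H:2
  CH2 → C:1 H:2
  CH2 → C:1 H:2
  CH2 → C:1 H:2
  CH2OH → C:1 H:3 O:1
Element totals:
  C: 9
  H: 20
  O: 2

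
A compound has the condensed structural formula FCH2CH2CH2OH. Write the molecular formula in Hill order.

Element totals:
  C: 3
  H: 7
  F: 1
  O: 1

C3H7FO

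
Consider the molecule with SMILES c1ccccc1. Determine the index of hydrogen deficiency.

4

Atom tally by fragment:
  benzene ring core → C:6 H:6
Element totals:
  C: 6
  H: 6
Molecular formula: C6H6.
DoU = (2C + 2 + N − H − X) / 2 = (2·6 + 2 + 0 − 6 − 0) / 2 = 4.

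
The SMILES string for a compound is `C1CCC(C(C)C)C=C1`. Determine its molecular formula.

Atom tally by fragment:
  cyclohexene ring core → C:6 H:10
  (− 1 ring H displaced by substituents)
  + CH(CH3)2 → C:3 H:7
Element totals:
  C: 9
  H: 16

C9H16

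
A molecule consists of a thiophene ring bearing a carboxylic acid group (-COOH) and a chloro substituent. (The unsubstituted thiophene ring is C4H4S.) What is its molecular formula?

Atom tally by fragment:
  thiophene ring core → C:4 H:4 S:1
  (− 2 ring H displaced by substituents)
  + COOH → C:1 H:1 O:2
  + Cl → Cl:1
Element totals:
  C: 5
  H: 3
  Cl: 1
  O: 2
  S: 1

C5H3ClO2S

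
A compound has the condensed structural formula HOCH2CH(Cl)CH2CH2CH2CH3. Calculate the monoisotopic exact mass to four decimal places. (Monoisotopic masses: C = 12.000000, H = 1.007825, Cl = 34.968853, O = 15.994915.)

Atom tally by fragment:
  HOCH2 → C:1 H:3 O:1
  CH(Cl) → C:1 H:1 Cl:1
  CH2 → C:1 H:2
  CH2 → C:1 H:2
  CH2 → C:1 H:2
  CH3 → C:1 H:3
Element totals:
  C: 6
  H: 13
  Cl: 1
  O: 1
Molecular formula: C6H13ClO.
  M = 6(12.0) + 13(1.007825) + 34.968853 + 15.994915
    = 72.000000 + 13.101725 + 34.968853 + 15.994915 = 136.065493

136.0655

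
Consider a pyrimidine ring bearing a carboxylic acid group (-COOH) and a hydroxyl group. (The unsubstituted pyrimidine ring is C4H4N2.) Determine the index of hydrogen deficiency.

Atom tally by fragment:
  pyrimidine ring core → C:4 H:4 N:2
  (− 2 ring H displaced by substituents)
  + COOH → C:1 H:1 O:2
  + OH → O:1 H:1
Element totals:
  C: 5
  H: 4
  N: 2
  O: 3
Molecular formula: C5H4N2O3.
DoU = (2C + 2 + N − H − X) / 2 = (2·5 + 2 + 2 − 4 − 0) / 2 = 5.

5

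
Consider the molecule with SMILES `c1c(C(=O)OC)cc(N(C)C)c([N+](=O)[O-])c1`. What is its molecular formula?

Atom tally by fragment:
  benzene ring core → C:6 H:6
  (− 3 ring H displaced by substituents)
  + COOCH3 → C:2 H:3 O:2
  + N(CH3)2 → N:1 C:2 H:6
  + NO2 → N:1 O:2
Element totals:
  C: 10
  H: 12
  N: 2
  O: 4

C10H12N2O4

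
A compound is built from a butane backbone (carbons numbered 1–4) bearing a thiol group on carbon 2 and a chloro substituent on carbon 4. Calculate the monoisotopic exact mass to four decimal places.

Atom tally by fragment:
  CH3 → C:1 H:3
  CH(SH) → C:1 H:2 S:1
  CH2 → C:1 H:2
  CH2Cl → C:1 H:2 Cl:1
Element totals:
  C: 4
  H: 9
  Cl: 1
  S: 1
Molecular formula: C4H9ClS.
  M = 4(12.0) + 9(1.007825) + 34.968853 + 31.972071
    = 48.000000 + 9.070425 + 34.968853 + 31.972071 = 124.011349

124.0113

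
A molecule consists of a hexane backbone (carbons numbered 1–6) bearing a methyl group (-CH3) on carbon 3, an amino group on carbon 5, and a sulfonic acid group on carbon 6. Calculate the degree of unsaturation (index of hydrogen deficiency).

Atom tally by fragment:
  CH3 → C:1 H:3
  CH2 → C:1 H:2
  CH(CH3) → C:2 H:4
  CH2 → C:1 H:2
  CH(NH2) → C:1 H:3 N:1
  CH2SO3H → C:1 H:3 S:1 O:3
Element totals:
  C: 7
  H: 17
  N: 1
  O: 3
  S: 1
Molecular formula: C7H17NO3S.
DoU = (2C + 2 + N − H − X) / 2 = (2·7 + 2 + 1 − 17 − 0) / 2 = 0.

0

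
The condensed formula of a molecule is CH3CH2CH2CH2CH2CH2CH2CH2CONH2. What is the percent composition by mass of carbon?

68.74%

Element totals:
  C: 9
  H: 19
  N: 1
  O: 1
Molecular formula: C9H19NO.
Molar mass = 157.257 g/mol.
Mass from C: 9 × 12.011 = 108.099 g/mol.
%C = 108.099 / 157.257 × 100 = 68.74%.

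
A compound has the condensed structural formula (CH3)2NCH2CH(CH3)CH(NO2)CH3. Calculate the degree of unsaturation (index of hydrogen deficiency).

Atom tally by fragment:
  (CH3)2NCH2 → C:3 H:8 N:1
  CH(CH3) → C:2 H:4
  CH(NO2) → C:1 H:1 N:1 O:2
  CH3 → C:1 H:3
Element totals:
  C: 7
  H: 16
  N: 2
  O: 2
Molecular formula: C7H16N2O2.
DoU = (2C + 2 + N − H − X) / 2 = (2·7 + 2 + 2 − 16 − 0) / 2 = 1.

1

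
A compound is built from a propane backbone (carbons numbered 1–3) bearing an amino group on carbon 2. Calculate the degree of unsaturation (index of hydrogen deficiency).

0

Atom tally by fragment:
  CH3 → C:1 H:3
  CH(NH2) → C:1 H:3 N:1
  CH3 → C:1 H:3
Element totals:
  C: 3
  H: 9
  N: 1
Molecular formula: C3H9N.
DoU = (2C + 2 + N − H − X) / 2 = (2·3 + 2 + 1 − 9 − 0) / 2 = 0.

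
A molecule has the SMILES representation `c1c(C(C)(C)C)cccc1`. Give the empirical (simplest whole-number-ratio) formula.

Atom tally by fragment:
  benzene ring core → C:6 H:6
  (− 1 ring H displaced by substituents)
  + C(CH3)3 → C:4 H:9
Element totals:
  C: 10
  H: 14
Molecular formula: C10H14.
gcd of subscripts = 2; dividing each by 2:
  C: 10/2 = 5
  H: 14/2 = 7

C5H7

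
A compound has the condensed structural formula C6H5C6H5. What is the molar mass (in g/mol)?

154.21 g/mol

Atom tally by fragment:
  benzene ring core → C:6 H:6
  (− 1 ring H displaced by substituents)
  + C6H5 → C:6 H:5
Element totals:
  C: 12
  H: 10
Molecular formula: C12H10.
  M = 12(12.011) + 10(1.008)
    = 144.132 + 10.080 = 154.212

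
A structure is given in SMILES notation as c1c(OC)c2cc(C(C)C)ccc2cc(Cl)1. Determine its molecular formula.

C14H15ClO

Atom tally by fragment:
  naphthalene ring system core → C:10 H:8
  (− 3 ring H displaced by substituents)
  + OCH3 → C:1 H:3 O:1
  + CH(CH3)2 → C:3 H:7
  + Cl → Cl:1
Element totals:
  C: 14
  H: 15
  Cl: 1
  O: 1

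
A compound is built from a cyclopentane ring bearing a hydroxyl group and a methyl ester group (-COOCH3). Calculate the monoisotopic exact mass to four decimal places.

144.0786

Atom tally by fragment:
  cyclopentane ring core → C:5 H:10
  (− 2 ring H displaced by substituents)
  + OH → O:1 H:1
  + COOCH3 → C:2 H:3 O:2
Element totals:
  C: 7
  H: 12
  O: 3
Molecular formula: C7H12O3.
  M = 7(12.0) + 12(1.007825) + 3(15.994915)
    = 84.000000 + 12.093900 + 47.984745 = 144.078645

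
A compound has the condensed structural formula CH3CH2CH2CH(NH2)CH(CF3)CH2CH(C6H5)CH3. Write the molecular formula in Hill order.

C15H22F3N

Atom tally by fragment:
  CH3 → C:1 H:3
  CH2 → C:1 H:2
  CH2 → C:1 H:2
  CH(NH2) → C:1 H:3 N:1
  CH(CF3) → C:2 H:1 F:3
  CH2 → C:1 H:2
  CH(C6H5) → C:7 H:6
  CH3 → C:1 H:3
Element totals:
  C: 15
  H: 22
  F: 3
  N: 1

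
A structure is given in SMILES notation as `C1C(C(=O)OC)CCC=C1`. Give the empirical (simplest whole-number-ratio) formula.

Atom tally by fragment:
  cyclohexene ring core → C:6 H:10
  (− 1 ring H displaced by substituents)
  + COOCH3 → C:2 H:3 O:2
Element totals:
  C: 8
  H: 12
  O: 2
Molecular formula: C8H12O2.
gcd of subscripts = 2; dividing each by 2:
  C: 8/2 = 4
  H: 12/2 = 6
  O: 2/2 = 1

C4H6O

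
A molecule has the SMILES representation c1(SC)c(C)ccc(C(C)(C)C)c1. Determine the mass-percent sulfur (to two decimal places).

Atom tally by fragment:
  benzene ring core → C:6 H:6
  (− 3 ring H displaced by substituents)
  + SCH3 → C:1 H:3 S:1
  + CH3 → C:1 H:3
  + C(CH3)3 → C:4 H:9
Element totals:
  C: 12
  H: 18
  S: 1
Molecular formula: C12H18S.
Molar mass = 194.336 g/mol.
Mass from S: 1 × 32.06 = 32.060 g/mol.
%S = 32.060 / 194.336 × 100 = 16.50%.

16.50%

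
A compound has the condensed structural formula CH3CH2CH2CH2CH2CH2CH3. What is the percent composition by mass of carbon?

Element totals:
  C: 7
  H: 16
Molecular formula: C7H16.
Molar mass = 100.205 g/mol.
Mass from C: 7 × 12.011 = 84.077 g/mol.
%C = 84.077 / 100.205 × 100 = 83.90%.

83.90%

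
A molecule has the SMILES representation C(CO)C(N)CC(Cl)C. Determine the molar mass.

151.63 g/mol

Atom tally by fragment:
  HOCH2CH2 → C:2 H:5 O:1
  CH(NH2) → C:1 H:3 N:1
  CH2 → C:1 H:2
  CH(Cl) → C:1 H:1 Cl:1
  CH3 → C:1 H:3
Element totals:
  C: 6
  H: 14
  Cl: 1
  N: 1
  O: 1
Molecular formula: C6H14ClNO.
  M = 6(12.011) + 14(1.008) + 35.45 + 14.007 + 15.999
    = 72.066 + 14.112 + 35.450 + 14.007 + 15.999 = 151.634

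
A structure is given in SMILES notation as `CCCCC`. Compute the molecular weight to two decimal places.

Atom tally by fragment:
  CH3 → C:1 H:3
  CH2 → C:1 H:2
  CH2 → C:1 H:2
  CH2 → C:1 H:2
  CH3 → C:1 H:3
Element totals:
  C: 5
  H: 12
Molecular formula: C5H12.
  M = 5(12.011) + 12(1.008)
    = 60.055 + 12.096 = 72.151

72.15 g/mol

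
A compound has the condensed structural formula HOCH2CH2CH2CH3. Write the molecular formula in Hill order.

Atom tally by fragment:
  HOCH2 → C:1 H:3 O:1
  CH2 → C:1 H:2
  CH2 → C:1 H:2
  CH3 → C:1 H:3
Element totals:
  C: 4
  H: 10
  O: 1

C4H10O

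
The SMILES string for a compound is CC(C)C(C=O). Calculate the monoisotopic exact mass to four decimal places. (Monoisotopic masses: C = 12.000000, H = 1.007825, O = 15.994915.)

86.0732

Atom tally by fragment:
  CH3 → C:1 H:3
  CH(CH3) → C:2 H:4
  CH2CHO → C:2 H:3 O:1
Element totals:
  C: 5
  H: 10
  O: 1
Molecular formula: C5H10O.
  M = 5(12.0) + 10(1.007825) + 15.994915
    = 60.000000 + 10.078250 + 15.994915 = 86.073165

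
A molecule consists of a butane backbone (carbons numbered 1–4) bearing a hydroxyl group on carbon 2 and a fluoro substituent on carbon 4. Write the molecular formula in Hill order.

C4H9FO

Atom tally by fragment:
  CH3 → C:1 H:3
  CH(OH) → C:1 H:2 O:1
  CH2 → C:1 H:2
  CH2F → C:1 H:2 F:1
Element totals:
  C: 4
  H: 9
  F: 1
  O: 1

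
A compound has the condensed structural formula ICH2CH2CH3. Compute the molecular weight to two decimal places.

169.99 g/mol

Element totals:
  C: 3
  H: 7
  I: 1
Molecular formula: C3H7I.
  M = 3(12.011) + 7(1.008) + 126.904
    = 36.033 + 7.056 + 126.904 = 169.993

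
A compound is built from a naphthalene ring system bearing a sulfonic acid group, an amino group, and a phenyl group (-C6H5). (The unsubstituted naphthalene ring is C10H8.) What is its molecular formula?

Atom tally by fragment:
  naphthalene ring system core → C:10 H:8
  (− 3 ring H displaced by substituents)
  + SO3H → S:1 O:3 H:1
  + NH2 → N:1 H:2
  + C6H5 → C:6 H:5
Element totals:
  C: 16
  H: 13
  N: 1
  O: 3
  S: 1

C16H13NO3S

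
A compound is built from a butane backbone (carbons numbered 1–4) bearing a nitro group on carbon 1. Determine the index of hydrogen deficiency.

1

Atom tally by fragment:
  O2NCH2 → C:1 H:2 N:1 O:2
  CH2 → C:1 H:2
  CH2 → C:1 H:2
  CH3 → C:1 H:3
Element totals:
  C: 4
  H: 9
  N: 1
  O: 2
Molecular formula: C4H9NO2.
DoU = (2C + 2 + N − H − X) / 2 = (2·4 + 2 + 1 − 9 − 0) / 2 = 1.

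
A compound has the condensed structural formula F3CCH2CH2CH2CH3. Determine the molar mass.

126.12 g/mol

Atom tally by fragment:
  F3CCH2 → C:2 H:2 F:3
  CH2 → C:1 H:2
  CH2 → C:1 H:2
  CH3 → C:1 H:3
Element totals:
  C: 5
  H: 9
  F: 3
Molecular formula: C5H9F3.
  M = 5(12.011) + 9(1.008) + 3(18.998)
    = 60.055 + 9.072 + 56.994 = 126.121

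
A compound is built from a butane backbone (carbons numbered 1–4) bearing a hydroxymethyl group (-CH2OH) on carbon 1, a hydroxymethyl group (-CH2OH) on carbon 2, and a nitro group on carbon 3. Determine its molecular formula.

C6H13NO4

Atom tally by fragment:
  HOCH2CH2 → C:2 H:5 O:1
  CH(CH2OH) → C:2 H:4 O:1
  CH(NO2) → C:1 H:1 N:1 O:2
  CH3 → C:1 H:3
Element totals:
  C: 6
  H: 13
  N: 1
  O: 4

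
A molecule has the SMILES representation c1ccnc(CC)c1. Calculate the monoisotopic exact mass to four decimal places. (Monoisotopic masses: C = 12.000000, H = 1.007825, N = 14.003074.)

Atom tally by fragment:
  pyridine ring core → C:5 H:5 N:1
  (− 1 ring H displaced by substituents)
  + C2H5 → C:2 H:5
Element totals:
  C: 7
  H: 9
  N: 1
Molecular formula: C7H9N.
  M = 7(12.0) + 9(1.007825) + 14.003074
    = 84.000000 + 9.070425 + 14.003074 = 107.073499

107.0735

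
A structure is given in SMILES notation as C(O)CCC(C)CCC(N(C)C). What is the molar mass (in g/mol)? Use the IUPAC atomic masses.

173.30 g/mol

Atom tally by fragment:
  HOCH2 → C:1 H:3 O:1
  CH2 → C:1 H:2
  CH2 → C:1 H:2
  CH(CH3) → C:2 H:4
  CH2 → C:1 H:2
  CH2 → C:1 H:2
  CH2N(CH3)2 → C:3 H:8 N:1
Element totals:
  C: 10
  H: 23
  N: 1
  O: 1
Molecular formula: C10H23NO.
  M = 10(12.011) + 23(1.008) + 14.007 + 15.999
    = 120.110 + 23.184 + 14.007 + 15.999 = 173.300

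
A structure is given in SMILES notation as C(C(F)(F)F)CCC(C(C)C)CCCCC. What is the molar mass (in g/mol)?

Atom tally by fragment:
  F3CCH2 → C:2 H:2 F:3
  CH2 → C:1 H:2
  CH2 → C:1 H:2
  CH(CH(CH3)2) → C:4 H:8
  CH2 → C:1 H:2
  CH2 → C:1 H:2
  CH2 → C:1 H:2
  CH2 → C:1 H:2
  CH3 → C:1 H:3
Element totals:
  C: 13
  H: 25
  F: 3
Molecular formula: C13H25F3.
  M = 13(12.011) + 25(1.008) + 3(18.998)
    = 156.143 + 25.200 + 56.994 = 238.337

238.34 g/mol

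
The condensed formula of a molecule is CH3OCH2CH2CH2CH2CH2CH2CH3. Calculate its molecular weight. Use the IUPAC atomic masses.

Atom tally by fragment:
  CH3OCH2 → C:2 H:5 O:1
  CH2 → C:1 H:2
  CH2 → C:1 H:2
  CH2 → C:1 H:2
  CH2 → C:1 H:2
  CH2 → C:1 H:2
  CH3 → C:1 H:3
Element totals:
  C: 8
  H: 18
  O: 1
Molecular formula: C8H18O.
  M = 8(12.011) + 18(1.008) + 15.999
    = 96.088 + 18.144 + 15.999 = 130.231

130.23 g/mol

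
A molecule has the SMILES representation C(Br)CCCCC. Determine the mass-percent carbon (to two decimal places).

43.66%

Atom tally by fragment:
  BrCH2 → C:1 H:2 Br:1
  CH2 → C:1 H:2
  CH2 → C:1 H:2
  CH2 → C:1 H:2
  CH2 → C:1 H:2
  CH3 → C:1 H:3
Element totals:
  C: 6
  H: 13
  Br: 1
Molecular formula: C6H13Br.
Molar mass = 165.074 g/mol.
Mass from C: 6 × 12.011 = 72.066 g/mol.
%C = 72.066 / 165.074 × 100 = 43.66%.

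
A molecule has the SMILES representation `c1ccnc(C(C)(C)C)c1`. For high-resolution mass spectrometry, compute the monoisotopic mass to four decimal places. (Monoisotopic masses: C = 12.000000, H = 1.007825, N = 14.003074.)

135.1048

Atom tally by fragment:
  pyridine ring core → C:5 H:5 N:1
  (− 1 ring H displaced by substituents)
  + C(CH3)3 → C:4 H:9
Element totals:
  C: 9
  H: 13
  N: 1
Molecular formula: C9H13N.
  M = 9(12.0) + 13(1.007825) + 14.003074
    = 108.000000 + 13.101725 + 14.003074 = 135.104799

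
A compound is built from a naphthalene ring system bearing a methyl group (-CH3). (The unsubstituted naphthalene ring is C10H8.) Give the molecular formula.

C11H10

Atom tally by fragment:
  naphthalene ring system core → C:10 H:8
  (− 1 ring H displaced by substituents)
  + CH3 → C:1 H:3
Element totals:
  C: 11
  H: 10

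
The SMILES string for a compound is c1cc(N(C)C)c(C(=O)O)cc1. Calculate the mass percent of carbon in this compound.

65.44%

Atom tally by fragment:
  benzene ring core → C:6 H:6
  (− 2 ring H displaced by substituents)
  + N(CH3)2 → N:1 C:2 H:6
  + COOH → C:1 H:1 O:2
Element totals:
  C: 9
  H: 11
  N: 1
  O: 2
Molecular formula: C9H11NO2.
Molar mass = 165.192 g/mol.
Mass from C: 9 × 12.011 = 108.099 g/mol.
%C = 108.099 / 165.192 × 100 = 65.44%.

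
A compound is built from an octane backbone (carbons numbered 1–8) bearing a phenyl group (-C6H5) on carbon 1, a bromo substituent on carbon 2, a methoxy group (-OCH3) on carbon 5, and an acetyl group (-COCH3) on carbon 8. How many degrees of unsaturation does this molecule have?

Atom tally by fragment:
  C6H5CH2 → C:7 H:7
  CH(Br) → C:1 H:1 Br:1
  CH2 → C:1 H:2
  CH2 → C:1 H:2
  CH(OCH3) → C:2 H:4 O:1
  CH2 → C:1 H:2
  CH2 → C:1 H:2
  CH2COCH3 → C:3 H:5 O:1
Element totals:
  C: 17
  H: 25
  Br: 1
  O: 2
Molecular formula: C17H25BrO2.
DoU = (2C + 2 + N − H − X) / 2 = (2·17 + 2 + 0 − 25 − 1) / 2 = 5.

5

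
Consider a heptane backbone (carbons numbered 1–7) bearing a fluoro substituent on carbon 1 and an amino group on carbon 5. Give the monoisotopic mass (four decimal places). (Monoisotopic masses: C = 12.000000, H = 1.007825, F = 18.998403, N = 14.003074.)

133.1267

Atom tally by fragment:
  FCH2 → C:1 H:2 F:1
  CH2 → C:1 H:2
  CH2 → C:1 H:2
  CH2 → C:1 H:2
  CH(NH2) → C:1 H:3 N:1
  CH2 → C:1 H:2
  CH3 → C:1 H:3
Element totals:
  C: 7
  H: 16
  F: 1
  N: 1
Molecular formula: C7H16FN.
  M = 7(12.0) + 16(1.007825) + 18.998403 + 14.003074
    = 84.000000 + 16.125200 + 18.998403 + 14.003074 = 133.126677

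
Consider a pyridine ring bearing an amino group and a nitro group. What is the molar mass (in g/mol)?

139.11 g/mol

Atom tally by fragment:
  pyridine ring core → C:5 H:5 N:1
  (− 2 ring H displaced by substituents)
  + NH2 → N:1 H:2
  + NO2 → N:1 O:2
Element totals:
  C: 5
  H: 5
  N: 3
  O: 2
Molecular formula: C5H5N3O2.
  M = 5(12.011) + 5(1.008) + 3(14.007) + 2(15.999)
    = 60.055 + 5.040 + 42.021 + 31.998 = 139.114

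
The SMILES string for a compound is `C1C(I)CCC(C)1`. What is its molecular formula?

Atom tally by fragment:
  cyclopentane ring core → C:5 H:10
  (− 2 ring H displaced by substituents)
  + I → I:1
  + CH3 → C:1 H:3
Element totals:
  C: 6
  H: 11
  I: 1

C6H11I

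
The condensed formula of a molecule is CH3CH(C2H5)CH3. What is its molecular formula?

C5H12

Atom tally by fragment:
  CH3 → C:1 H:3
  CH(C2H5) → C:3 H:6
  CH3 → C:1 H:3
Element totals:
  C: 5
  H: 12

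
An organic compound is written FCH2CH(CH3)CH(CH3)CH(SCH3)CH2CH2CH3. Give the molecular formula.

Atom tally by fragment:
  FCH2 → C:1 H:2 F:1
  CH(CH3) → C:2 H:4
  CH(CH3) → C:2 H:4
  CH(SCH3) → C:2 H:4 S:1
  CH2 → C:1 H:2
  CH2 → C:1 H:2
  CH3 → C:1 H:3
Element totals:
  C: 10
  H: 21
  F: 1
  S: 1

C10H21FS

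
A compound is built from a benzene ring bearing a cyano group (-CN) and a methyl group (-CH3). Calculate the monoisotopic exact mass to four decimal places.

Atom tally by fragment:
  benzene ring core → C:6 H:6
  (− 2 ring H displaced by substituents)
  + CN → C:1 N:1
  + CH3 → C:1 H:3
Element totals:
  C: 8
  H: 7
  N: 1
Molecular formula: C8H7N.
  M = 8(12.0) + 7(1.007825) + 14.003074
    = 96.000000 + 7.054775 + 14.003074 = 117.057849

117.0578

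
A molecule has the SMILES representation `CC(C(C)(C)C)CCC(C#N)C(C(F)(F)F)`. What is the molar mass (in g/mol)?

Atom tally by fragment:
  CH3 → C:1 H:3
  CH(C(CH3)3) → C:5 H:10
  CH2 → C:1 H:2
  CH2 → C:1 H:2
  CH(CN) → C:2 H:1 N:1
  CH2CF3 → C:2 H:2 F:3
Element totals:
  C: 12
  H: 20
  F: 3
  N: 1
Molecular formula: C12H20F3N.
  M = 12(12.011) + 20(1.008) + 3(18.998) + 14.007
    = 144.132 + 20.160 + 56.994 + 14.007 = 235.293

235.29 g/mol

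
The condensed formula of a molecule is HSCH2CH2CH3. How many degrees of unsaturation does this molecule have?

0

Element totals:
  C: 3
  H: 8
  S: 1
Molecular formula: C3H8S.
DoU = (2C + 2 + N − H − X) / 2 = (2·3 + 2 + 0 − 8 − 0) / 2 = 0.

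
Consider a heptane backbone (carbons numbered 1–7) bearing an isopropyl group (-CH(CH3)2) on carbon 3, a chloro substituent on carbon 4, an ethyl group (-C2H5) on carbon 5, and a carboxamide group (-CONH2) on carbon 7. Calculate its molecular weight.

Atom tally by fragment:
  CH3 → C:1 H:3
  CH2 → C:1 H:2
  CH(CH(CH3)2) → C:4 H:8
  CH(Cl) → C:1 H:1 Cl:1
  CH(C2H5) → C:3 H:6
  CH2 → C:1 H:2
  CH2CONH2 → C:2 H:4 O:1 N:1
Element totals:
  C: 13
  H: 26
  Cl: 1
  N: 1
  O: 1
Molecular formula: C13H26ClNO.
  M = 13(12.011) + 26(1.008) + 35.45 + 14.007 + 15.999
    = 156.143 + 26.208 + 35.450 + 14.007 + 15.999 = 247.807

247.81 g/mol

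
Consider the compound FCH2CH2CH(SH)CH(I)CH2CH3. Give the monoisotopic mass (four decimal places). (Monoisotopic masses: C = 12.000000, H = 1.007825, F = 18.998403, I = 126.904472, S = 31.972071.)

261.9688

Atom tally by fragment:
  FCH2 → C:1 H:2 F:1
  CH2 → C:1 H:2
  CH(SH) → C:1 H:2 S:1
  CH(I) → C:1 H:1 I:1
  CH2 → C:1 H:2
  CH3 → C:1 H:3
Element totals:
  C: 6
  H: 12
  F: 1
  I: 1
  S: 1
Molecular formula: C6H12FIS.
  M = 6(12.0) + 12(1.007825) + 18.998403 + 126.904472 + 31.972071
    = 72.000000 + 12.093900 + 18.998403 + 126.904472 + 31.972071 = 261.968846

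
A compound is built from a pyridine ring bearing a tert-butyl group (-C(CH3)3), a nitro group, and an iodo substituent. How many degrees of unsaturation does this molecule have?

Atom tally by fragment:
  pyridine ring core → C:5 H:5 N:1
  (− 3 ring H displaced by substituents)
  + C(CH3)3 → C:4 H:9
  + NO2 → N:1 O:2
  + I → I:1
Element totals:
  C: 9
  H: 11
  I: 1
  N: 2
  O: 2
Molecular formula: C9H11IN2O2.
DoU = (2C + 2 + N − H − X) / 2 = (2·9 + 2 + 2 − 11 − 1) / 2 = 5.

5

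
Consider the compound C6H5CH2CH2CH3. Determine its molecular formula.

Element totals:
  C: 9
  H: 12

C9H12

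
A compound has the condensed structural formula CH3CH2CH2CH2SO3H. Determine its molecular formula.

Atom tally by fragment:
  CH3 → C:1 H:3
  CH2 → C:1 H:2
  CH2 → C:1 H:2
  CH2SO3H → C:1 H:3 S:1 O:3
Element totals:
  C: 4
  H: 10
  O: 3
  S: 1

C4H10O3S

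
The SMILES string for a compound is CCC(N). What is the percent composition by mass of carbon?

60.96%

Atom tally by fragment:
  CH3 → C:1 H:3
  CH2 → C:1 H:2
  CH2NH2 → C:1 H:4 N:1
Element totals:
  C: 3
  H: 9
  N: 1
Molecular formula: C3H9N.
Molar mass = 59.112 g/mol.
Mass from C: 3 × 12.011 = 36.033 g/mol.
%C = 36.033 / 59.112 × 100 = 60.96%.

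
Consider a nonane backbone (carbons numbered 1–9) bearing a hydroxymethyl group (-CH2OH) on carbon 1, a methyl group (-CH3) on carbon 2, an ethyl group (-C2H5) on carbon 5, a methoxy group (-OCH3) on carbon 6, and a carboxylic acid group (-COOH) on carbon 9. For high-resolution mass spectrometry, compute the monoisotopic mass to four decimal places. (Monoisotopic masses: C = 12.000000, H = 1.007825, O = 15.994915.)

Atom tally by fragment:
  HOCH2CH2 → C:2 H:5 O:1
  CH(CH3) → C:2 H:4
  CH2 → C:1 H:2
  CH2 → C:1 H:2
  CH(C2H5) → C:3 H:6
  CH(OCH3) → C:2 H:4 O:1
  CH2 → C:1 H:2
  CH2 → C:1 H:2
  CH2COOH → C:2 H:3 O:2
Element totals:
  C: 15
  H: 30
  O: 4
Molecular formula: C15H30O4.
  M = 15(12.0) + 30(1.007825) + 4(15.994915)
    = 180.000000 + 30.234750 + 63.979660 = 274.214410

274.2144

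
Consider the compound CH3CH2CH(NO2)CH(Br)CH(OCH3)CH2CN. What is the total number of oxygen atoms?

Atom tally by fragment:
  CH3 → C:1 H:3
  CH2 → C:1 H:2
  CH(NO2) → C:1 H:1 N:1 O:2
  CH(Br) → C:1 H:1 Br:1
  CH(OCH3) → C:2 H:4 O:1
  CH2CN → C:2 H:2 N:1
Element totals:
  C: 8
  H: 13
  Br: 1
  N: 2
  O: 3

3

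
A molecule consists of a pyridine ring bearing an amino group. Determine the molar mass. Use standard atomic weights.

Atom tally by fragment:
  pyridine ring core → C:5 H:5 N:1
  (− 1 ring H displaced by substituents)
  + NH2 → N:1 H:2
Element totals:
  C: 5
  H: 6
  N: 2
Molecular formula: C5H6N2.
  M = 5(12.011) + 6(1.008) + 2(14.007)
    = 60.055 + 6.048 + 28.014 = 94.117

94.12 g/mol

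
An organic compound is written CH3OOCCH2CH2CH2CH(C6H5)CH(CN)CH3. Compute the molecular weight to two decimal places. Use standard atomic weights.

245.32 g/mol

Element totals:
  C: 15
  H: 19
  N: 1
  O: 2
Molecular formula: C15H19NO2.
  M = 15(12.011) + 19(1.008) + 14.007 + 2(15.999)
    = 180.165 + 19.152 + 14.007 + 31.998 = 245.322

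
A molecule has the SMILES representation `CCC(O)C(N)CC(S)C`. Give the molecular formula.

Atom tally by fragment:
  CH3 → C:1 H:3
  CH2 → C:1 H:2
  CH(OH) → C:1 H:2 O:1
  CH(NH2) → C:1 H:3 N:1
  CH2 → C:1 H:2
  CH(SH) → C:1 H:2 S:1
  CH3 → C:1 H:3
Element totals:
  C: 7
  H: 17
  N: 1
  O: 1
  S: 1

C7H17NOS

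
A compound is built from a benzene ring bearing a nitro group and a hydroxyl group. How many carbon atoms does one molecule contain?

Atom tally by fragment:
  benzene ring core → C:6 H:6
  (− 2 ring H displaced by substituents)
  + NO2 → N:1 O:2
  + OH → O:1 H:1
Element totals:
  C: 6
  H: 5
  N: 1
  O: 3

6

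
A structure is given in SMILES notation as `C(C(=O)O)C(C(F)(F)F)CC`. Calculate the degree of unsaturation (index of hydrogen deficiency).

Atom tally by fragment:
  HOOCCH2 → C:2 H:3 O:2
  CH(CF3) → C:2 H:1 F:3
  CH2 → C:1 H:2
  CH3 → C:1 H:3
Element totals:
  C: 6
  H: 9
  F: 3
  O: 2
Molecular formula: C6H9F3O2.
DoU = (2C + 2 + N − H − X) / 2 = (2·6 + 2 + 0 − 9 − 3) / 2 = 1.

1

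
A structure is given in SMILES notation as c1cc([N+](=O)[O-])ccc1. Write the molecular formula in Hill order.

Atom tally by fragment:
  benzene ring core → C:6 H:6
  (− 1 ring H displaced by substituents)
  + NO2 → N:1 O:2
Element totals:
  C: 6
  H: 5
  N: 1
  O: 2

C6H5NO2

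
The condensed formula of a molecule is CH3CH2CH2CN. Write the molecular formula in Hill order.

Atom tally by fragment:
  CH3 → C:1 H:3
  CH2 → C:1 H:2
  CH2CN → C:2 H:2 N:1
Element totals:
  C: 4
  H: 7
  N: 1

C4H7N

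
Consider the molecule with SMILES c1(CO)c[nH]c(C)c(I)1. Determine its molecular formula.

C6H8INO

Atom tally by fragment:
  pyrrole ring core → C:4 H:5 N:1
  (− 3 ring H displaced by substituents)
  + CH2OH → C:1 H:3 O:1
  + CH3 → C:1 H:3
  + I → I:1
Element totals:
  C: 6
  H: 8
  I: 1
  N: 1
  O: 1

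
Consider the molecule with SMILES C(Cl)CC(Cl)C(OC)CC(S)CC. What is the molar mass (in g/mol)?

245.20 g/mol

Atom tally by fragment:
  ClCH2 → C:1 H:2 Cl:1
  CH2 → C:1 H:2
  CH(Cl) → C:1 H:1 Cl:1
  CH(OCH3) → C:2 H:4 O:1
  CH2 → C:1 H:2
  CH(SH) → C:1 H:2 S:1
  CH2 → C:1 H:2
  CH3 → C:1 H:3
Element totals:
  C: 9
  H: 18
  Cl: 2
  O: 1
  S: 1
Molecular formula: C9H18Cl2OS.
  M = 9(12.011) + 18(1.008) + 2(35.45) + 15.999 + 32.06
    = 108.099 + 18.144 + 70.900 + 15.999 + 32.060 = 245.202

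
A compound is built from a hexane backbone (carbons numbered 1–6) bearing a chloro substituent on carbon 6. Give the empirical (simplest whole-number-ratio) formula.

Atom tally by fragment:
  CH3 → C:1 H:3
  CH2 → C:1 H:2
  CH2 → C:1 H:2
  CH2 → C:1 H:2
  CH2 → C:1 H:2
  CH2Cl → C:1 H:2 Cl:1
Element totals:
  C: 6
  H: 13
  Cl: 1
Molecular formula: C6H13Cl.
gcd of subscripts (6, 1, 13) = 1, so the empirical formula equals the molecular formula.

C6H13Cl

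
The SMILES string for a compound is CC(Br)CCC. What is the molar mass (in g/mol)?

Atom tally by fragment:
  CH3 → C:1 H:3
  CH(Br) → C:1 H:1 Br:1
  CH2 → C:1 H:2
  CH2 → C:1 H:2
  CH3 → C:1 H:3
Element totals:
  C: 5
  H: 11
  Br: 1
Molecular formula: C5H11Br.
  M = 5(12.011) + 11(1.008) + 79.904
    = 60.055 + 11.088 + 79.904 = 151.047

151.05 g/mol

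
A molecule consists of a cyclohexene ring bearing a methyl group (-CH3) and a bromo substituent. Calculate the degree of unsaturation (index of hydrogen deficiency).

2

Atom tally by fragment:
  cyclohexene ring core → C:6 H:10
  (− 2 ring H displaced by substituents)
  + CH3 → C:1 H:3
  + Br → Br:1
Element totals:
  C: 7
  H: 11
  Br: 1
Molecular formula: C7H11Br.
DoU = (2C + 2 + N − H − X) / 2 = (2·7 + 2 + 0 − 11 − 1) / 2 = 2.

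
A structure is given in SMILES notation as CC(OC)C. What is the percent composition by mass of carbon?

64.82%

Atom tally by fragment:
  CH3 → C:1 H:3
  CH(OCH3) → C:2 H:4 O:1
  CH3 → C:1 H:3
Element totals:
  C: 4
  H: 10
  O: 1
Molecular formula: C4H10O.
Molar mass = 74.123 g/mol.
Mass from C: 4 × 12.011 = 48.044 g/mol.
%C = 48.044 / 74.123 × 100 = 64.82%.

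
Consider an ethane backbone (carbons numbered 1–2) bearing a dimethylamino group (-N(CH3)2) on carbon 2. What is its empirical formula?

Atom tally by fragment:
  CH3 → C:1 H:3
  CH2N(CH3)2 → C:3 H:8 N:1
Element totals:
  C: 4
  H: 11
  N: 1
Molecular formula: C4H11N.
gcd of subscripts (4, 11, 1) = 1, so the empirical formula equals the molecular formula.

C4H11N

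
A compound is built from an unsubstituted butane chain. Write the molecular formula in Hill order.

Atom tally by fragment:
  CH3 → C:1 H:3
  CH2 → C:1 H:2
  CH2 → C:1 H:2
  CH3 → C:1 H:3
Element totals:
  C: 4
  H: 10

C4H10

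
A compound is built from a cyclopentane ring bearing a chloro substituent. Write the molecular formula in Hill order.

C5H9Cl

Atom tally by fragment:
  cyclopentane ring core → C:5 H:10
  (− 1 ring H displaced by substituents)
  + Cl → Cl:1
Element totals:
  C: 5
  H: 9
  Cl: 1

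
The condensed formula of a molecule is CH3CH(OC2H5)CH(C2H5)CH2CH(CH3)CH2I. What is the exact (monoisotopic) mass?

Atom tally by fragment:
  CH3 → C:1 H:3
  CH(OC2H5) → C:3 H:6 O:1
  CH(C2H5) → C:3 H:6
  CH2 → C:1 H:2
  CH(CH3) → C:2 H:4
  CH2I → C:1 H:2 I:1
Element totals:
  C: 11
  H: 23
  I: 1
  O: 1
Molecular formula: C11H23IO.
  M = 11(12.0) + 23(1.007825) + 126.904472 + 15.994915
    = 132.000000 + 23.179975 + 126.904472 + 15.994915 = 298.079362

298.0794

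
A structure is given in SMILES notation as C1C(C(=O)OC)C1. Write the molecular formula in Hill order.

Atom tally by fragment:
  cyclopropane ring core → C:3 H:6
  (− 1 ring H displaced by substituents)
  + COOCH3 → C:2 H:3 O:2
Element totals:
  C: 5
  H: 8
  O: 2

C5H8O2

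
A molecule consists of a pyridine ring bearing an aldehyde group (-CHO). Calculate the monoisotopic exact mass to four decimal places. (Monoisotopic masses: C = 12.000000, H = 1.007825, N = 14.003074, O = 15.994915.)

107.0371

Atom tally by fragment:
  pyridine ring core → C:5 H:5 N:1
  (− 1 ring H displaced by substituents)
  + CHO → C:1 H:1 O:1
Element totals:
  C: 6
  H: 5
  N: 1
  O: 1
Molecular formula: C6H5NO.
  M = 6(12.0) + 5(1.007825) + 14.003074 + 15.994915
    = 72.000000 + 5.039125 + 14.003074 + 15.994915 = 107.037114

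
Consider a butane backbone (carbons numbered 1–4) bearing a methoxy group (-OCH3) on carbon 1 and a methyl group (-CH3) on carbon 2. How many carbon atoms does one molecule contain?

6

Atom tally by fragment:
  CH3OCH2 → C:2 H:5 O:1
  CH(CH3) → C:2 H:4
  CH2 → C:1 H:2
  CH3 → C:1 H:3
Element totals:
  C: 6
  H: 14
  O: 1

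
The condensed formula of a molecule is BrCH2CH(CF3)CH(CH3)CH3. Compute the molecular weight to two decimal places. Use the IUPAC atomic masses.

219.04 g/mol

Atom tally by fragment:
  BrCH2 → C:1 H:2 Br:1
  CH(CF3) → C:2 H:1 F:3
  CH(CH3) → C:2 H:4
  CH3 → C:1 H:3
Element totals:
  C: 6
  H: 10
  Br: 1
  F: 3
Molecular formula: C6H10BrF3.
  M = 6(12.011) + 10(1.008) + 79.904 + 3(18.998)
    = 72.066 + 10.080 + 79.904 + 56.994 = 219.044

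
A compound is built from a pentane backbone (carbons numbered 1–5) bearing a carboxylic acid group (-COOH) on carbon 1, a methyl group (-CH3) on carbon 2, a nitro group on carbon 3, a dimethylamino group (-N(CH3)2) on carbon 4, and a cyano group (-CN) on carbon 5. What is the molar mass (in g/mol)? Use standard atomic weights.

243.26 g/mol

Atom tally by fragment:
  HOOCCH2 → C:2 H:3 O:2
  CH(CH3) → C:2 H:4
  CH(NO2) → C:1 H:1 N:1 O:2
  CH(N(CH3)2) → C:3 H:7 N:1
  CH2CN → C:2 H:2 N:1
Element totals:
  C: 10
  H: 17
  N: 3
  O: 4
Molecular formula: C10H17N3O4.
  M = 10(12.011) + 17(1.008) + 3(14.007) + 4(15.999)
    = 120.110 + 17.136 + 42.021 + 63.996 = 243.263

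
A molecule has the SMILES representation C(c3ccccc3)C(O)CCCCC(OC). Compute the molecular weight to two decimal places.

Atom tally by fragment:
  C6H5CH2 → C:7 H:7
  CH(OH) → C:1 H:2 O:1
  CH2 → C:1 H:2
  CH2 → C:1 H:2
  CH2 → C:1 H:2
  CH2 → C:1 H:2
  CH2OCH3 → C:2 H:5 O:1
Element totals:
  C: 14
  H: 22
  O: 2
Molecular formula: C14H22O2.
  M = 14(12.011) + 22(1.008) + 2(15.999)
    = 168.154 + 22.176 + 31.998 = 222.328

222.33 g/mol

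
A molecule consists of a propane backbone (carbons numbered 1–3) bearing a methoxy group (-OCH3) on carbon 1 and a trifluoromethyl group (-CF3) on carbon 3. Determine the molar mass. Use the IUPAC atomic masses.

Atom tally by fragment:
  CH3OCH2 → C:2 H:5 O:1
  CH2 → C:1 H:2
  CH2CF3 → C:2 H:2 F:3
Element totals:
  C: 5
  H: 9
  F: 3
  O: 1
Molecular formula: C5H9F3O.
  M = 5(12.011) + 9(1.008) + 3(18.998) + 15.999
    = 60.055 + 9.072 + 56.994 + 15.999 = 142.120

142.12 g/mol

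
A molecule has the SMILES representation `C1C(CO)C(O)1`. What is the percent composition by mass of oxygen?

Atom tally by fragment:
  cyclopropane ring core → C:3 H:6
  (− 2 ring H displaced by substituents)
  + CH2OH → C:1 H:3 O:1
  + OH → O:1 H:1
Element totals:
  C: 4
  H: 8
  O: 2
Molecular formula: C4H8O2.
Molar mass = 88.106 g/mol.
Mass from O: 2 × 15.999 = 31.998 g/mol.
%O = 31.998 / 88.106 × 100 = 36.32%.

36.32%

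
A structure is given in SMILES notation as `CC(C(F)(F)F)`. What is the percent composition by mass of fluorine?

Atom tally by fragment:
  CH3 → C:1 H:3
  CH2CF3 → C:2 H:2 F:3
Element totals:
  C: 3
  H: 5
  F: 3
Molecular formula: C3H5F3.
Molar mass = 98.067 g/mol.
Mass from F: 3 × 18.998 = 56.994 g/mol.
%F = 56.994 / 98.067 × 100 = 58.12%.

58.12%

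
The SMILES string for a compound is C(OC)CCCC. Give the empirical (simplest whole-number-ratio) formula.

C6H14O

Atom tally by fragment:
  CH3OCH2 → C:2 H:5 O:1
  CH2 → C:1 H:2
  CH2 → C:1 H:2
  CH2 → C:1 H:2
  CH3 → C:1 H:3
Element totals:
  C: 6
  H: 14
  O: 1
Molecular formula: C6H14O.
gcd of subscripts (6, 14, 1) = 1, so the empirical formula equals the molecular formula.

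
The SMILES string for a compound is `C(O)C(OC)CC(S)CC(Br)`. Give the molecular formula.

Atom tally by fragment:
  HOCH2 → C:1 H:3 O:1
  CH(OCH3) → C:2 H:4 O:1
  CH2 → C:1 H:2
  CH(SH) → C:1 H:2 S:1
  CH2 → C:1 H:2
  CH2Br → C:1 H:2 Br:1
Element totals:
  C: 7
  H: 15
  Br: 1
  O: 2
  S: 1

C7H15BrO2S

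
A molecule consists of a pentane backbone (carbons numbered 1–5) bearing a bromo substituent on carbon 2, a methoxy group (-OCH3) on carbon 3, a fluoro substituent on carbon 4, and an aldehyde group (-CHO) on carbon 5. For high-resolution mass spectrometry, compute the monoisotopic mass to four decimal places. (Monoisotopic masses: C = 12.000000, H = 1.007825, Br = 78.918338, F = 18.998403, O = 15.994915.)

Atom tally by fragment:
  CH3 → C:1 H:3
  CH(Br) → C:1 H:1 Br:1
  CH(OCH3) → C:2 H:4 O:1
  CH(F) → C:1 H:1 F:1
  CH2CHO → C:2 H:3 O:1
Element totals:
  C: 7
  H: 12
  Br: 1
  F: 1
  O: 2
Molecular formula: C7H12BrFO2.
  M = 7(12.0) + 12(1.007825) + 78.918338 + 18.998403 + 2(15.994915)
    = 84.000000 + 12.093900 + 78.918338 + 18.998403 + 31.989830 = 226.000471

226.0005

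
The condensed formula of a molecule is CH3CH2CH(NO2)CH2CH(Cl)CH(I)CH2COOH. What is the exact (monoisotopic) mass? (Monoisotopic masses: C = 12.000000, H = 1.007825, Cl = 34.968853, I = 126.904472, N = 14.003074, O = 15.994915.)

348.9578

Element totals:
  C: 8
  H: 13
  Cl: 1
  I: 1
  N: 1
  O: 4
Molecular formula: C8H13ClINO4.
  M = 8(12.0) + 13(1.007825) + 34.968853 + 126.904472 + 14.003074 + 4(15.994915)
    = 96.000000 + 13.101725 + 34.968853 + 126.904472 + 14.003074 + 63.979660 = 348.957784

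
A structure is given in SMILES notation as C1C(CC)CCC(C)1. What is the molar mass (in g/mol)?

Atom tally by fragment:
  cyclopentane ring core → C:5 H:10
  (− 2 ring H displaced by substituents)
  + C2H5 → C:2 H:5
  + CH3 → C:1 H:3
Element totals:
  C: 8
  H: 16
Molecular formula: C8H16.
  M = 8(12.011) + 16(1.008)
    = 96.088 + 16.128 = 112.216

112.22 g/mol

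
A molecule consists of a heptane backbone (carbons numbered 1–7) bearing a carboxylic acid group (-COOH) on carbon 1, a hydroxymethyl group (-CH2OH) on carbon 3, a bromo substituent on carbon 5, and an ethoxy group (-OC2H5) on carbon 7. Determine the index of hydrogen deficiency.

1

Atom tally by fragment:
  HOOCCH2 → C:2 H:3 O:2
  CH2 → C:1 H:2
  CH(CH2OH) → C:2 H:4 O:1
  CH2 → C:1 H:2
  CH(Br) → C:1 H:1 Br:1
  CH2 → C:1 H:2
  CH2OC2H5 → C:3 H:7 O:1
Element totals:
  C: 11
  H: 21
  Br: 1
  O: 4
Molecular formula: C11H21BrO4.
DoU = (2C + 2 + N − H − X) / 2 = (2·11 + 2 + 0 − 21 − 1) / 2 = 1.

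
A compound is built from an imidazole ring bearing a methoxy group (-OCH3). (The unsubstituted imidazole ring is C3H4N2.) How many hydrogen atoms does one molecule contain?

Atom tally by fragment:
  imidazole ring core → C:3 H:4 N:2
  (− 1 ring H displaced by substituents)
  + OCH3 → C:1 H:3 O:1
Element totals:
  C: 4
  H: 6
  N: 2
  O: 1

6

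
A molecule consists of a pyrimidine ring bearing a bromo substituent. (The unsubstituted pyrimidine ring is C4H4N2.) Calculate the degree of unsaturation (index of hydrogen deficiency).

Atom tally by fragment:
  pyrimidine ring core → C:4 H:4 N:2
  (− 1 ring H displaced by substituents)
  + Br → Br:1
Element totals:
  C: 4
  H: 3
  Br: 1
  N: 2
Molecular formula: C4H3BrN2.
DoU = (2C + 2 + N − H − X) / 2 = (2·4 + 2 + 2 − 3 − 1) / 2 = 4.

4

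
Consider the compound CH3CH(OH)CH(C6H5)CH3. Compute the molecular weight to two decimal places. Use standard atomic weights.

Element totals:
  C: 10
  H: 14
  O: 1
Molecular formula: C10H14O.
  M = 10(12.011) + 14(1.008) + 15.999
    = 120.110 + 14.112 + 15.999 = 150.221

150.22 g/mol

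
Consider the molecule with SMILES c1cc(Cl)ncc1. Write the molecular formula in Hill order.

C5H4ClN

Atom tally by fragment:
  pyridine ring core → C:5 H:5 N:1
  (− 1 ring H displaced by substituents)
  + Cl → Cl:1
Element totals:
  C: 5
  H: 4
  Cl: 1
  N: 1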